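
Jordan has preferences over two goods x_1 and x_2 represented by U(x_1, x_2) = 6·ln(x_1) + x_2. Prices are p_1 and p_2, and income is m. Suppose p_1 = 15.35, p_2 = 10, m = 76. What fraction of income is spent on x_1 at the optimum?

share on x_1 = 0.7895

So x_1*(p_1,p_2) = 6·p_2/p_1, independent of income; and x_2* = (m − 6·p_2)/p_2.
At the given prices: x_1* = 6·10/15.35 = 3.9088, and x_2* = 1.6.
Expenditure on x_1: 15.35·3.9088 = 60; share = 0.7895.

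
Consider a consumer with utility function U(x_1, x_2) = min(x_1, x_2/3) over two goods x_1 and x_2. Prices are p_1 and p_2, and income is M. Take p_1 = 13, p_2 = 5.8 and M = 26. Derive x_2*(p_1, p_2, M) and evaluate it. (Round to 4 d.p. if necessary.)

x_2* = 2.5658

With perfect complements, no substitution: consume in ratio x_1:x_2 = 1:3.
Budget: p_1·x_1 + p_2·3·x_1 = M, so (p_1 + 3·p_2)·x_1 = M.
Demand: x_1*(p_1,p_2,M) = M/(p_1 + 3·p_2), x_2* = 3·M/(p_1 + 3·p_2).
Here 13 + 3·5.8 = 30.4, giving x_2* = 2.5658.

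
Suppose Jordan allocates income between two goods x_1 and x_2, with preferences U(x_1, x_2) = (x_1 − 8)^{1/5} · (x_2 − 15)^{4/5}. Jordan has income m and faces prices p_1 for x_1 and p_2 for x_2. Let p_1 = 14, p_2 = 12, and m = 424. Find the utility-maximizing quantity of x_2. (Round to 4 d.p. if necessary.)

x_2* = 23.8

Let x_1' = x_1−8, x_2' = x_2−15. MRS = (1/4)·x_2'/x_1' = p_1/p_2.
After buying the subsistence bundle (8, 15), a share 0.2 of the remaining income goes to x_1: x_1* = 8 + 0.2·(m − 8p_1 − 15p_2)/p_1.
Discretionary income = 424 − 8·14 − 15·12 = 132; x_2* = 15 + 0.8·132/12 = 23.8.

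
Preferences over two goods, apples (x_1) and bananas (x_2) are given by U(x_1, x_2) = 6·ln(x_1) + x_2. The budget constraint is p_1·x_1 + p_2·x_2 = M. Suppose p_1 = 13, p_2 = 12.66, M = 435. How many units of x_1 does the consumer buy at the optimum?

x_1* = 5.8431

MU_x_1 = 6/x_1, MU_x_2 = 1. Tangency: 6/x_1 = p_1/p_2.
So x_1*(p_1,p_2) = 6·p_2/p_1, independent of income; and x_2* = (M − 6·p_2)/p_2.
At the given prices: x_1* = 6·12.66/13 = 5.8431.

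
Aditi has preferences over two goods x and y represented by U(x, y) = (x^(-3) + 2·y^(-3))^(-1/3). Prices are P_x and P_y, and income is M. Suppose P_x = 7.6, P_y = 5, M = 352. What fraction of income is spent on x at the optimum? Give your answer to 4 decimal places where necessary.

share on x = 0.5351

MRS = MU_x/MU_y = (1/2)·(y/x)^(4). Set equal to P_x/P_y.
Solve for the ratio: y/x = [2·P_x/P_y]^(0.25).
With the ratio pinned down, the budget gives x* = M/(P_x + P_y·(y/x)) and y* = (y/x)·x*.
Numerically y/x = 1.320439, so x* = 352/(7.6 + 5·1.320439) = 24.7849 and y* = 1.320439·24.7849 = 32.727.
Expenditure on x: 7.6·24.7849 = 188.3652; share = 0.5351.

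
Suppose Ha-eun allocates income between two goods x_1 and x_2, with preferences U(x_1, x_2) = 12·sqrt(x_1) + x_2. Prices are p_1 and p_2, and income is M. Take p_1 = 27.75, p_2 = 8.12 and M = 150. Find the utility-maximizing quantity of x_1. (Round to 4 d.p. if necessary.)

Utility is quasi-linear in x_2; the FOC for x_1 is 6/√x_1 = p_1/p_2.
Solve: √x_1 = 6·p_2/p_1, so x_1*(p_1,p_2) = (6·p_2/p_1)², and x_2* = (M − p_1·x_1*)/p_2.
Plugging in: x_1* = (6·8.12/27.75)² = 3.0824.

x_1* = 3.0824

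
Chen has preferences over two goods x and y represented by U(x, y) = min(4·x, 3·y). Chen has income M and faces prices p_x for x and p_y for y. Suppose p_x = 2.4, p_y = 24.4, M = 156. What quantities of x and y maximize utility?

With perfect complements, no substitution: consume in ratio x:y = 3:4.
Budget: p_x·x + p_y·(4/3)·x = M, so (3·p_x + 4·p_y)·x = 3·M.
Demand: x*(p_x,p_y,M) = 3·M/(3·p_x + 4·p_y), y* = 4·M/(3·p_x + 4·p_y).
Here 3·2.4 + 4·24.4 = 104.8, giving x* = 4.4656 and y* = 5.9542.

x* = 4.4656, y* = 5.9542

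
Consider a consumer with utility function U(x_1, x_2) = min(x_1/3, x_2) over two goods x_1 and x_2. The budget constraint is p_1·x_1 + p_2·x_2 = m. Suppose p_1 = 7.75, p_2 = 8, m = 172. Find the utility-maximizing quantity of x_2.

With perfect complements, no substitution: consume in ratio x_1:x_2 = 3:1.
Budget: p_1·x_1 + p_2·(1/3)·x_1 = m, so (3·p_1 + p_2)·x_1 = 3·m.
Demand: x_1*(p_1,p_2,m) = 3·m/(3·p_1 + p_2), x_2* = m/(3·p_1 + p_2).
Here 3·7.75 + 8 = 31.25, giving x_2* = 5.504.

x_2* = 5.504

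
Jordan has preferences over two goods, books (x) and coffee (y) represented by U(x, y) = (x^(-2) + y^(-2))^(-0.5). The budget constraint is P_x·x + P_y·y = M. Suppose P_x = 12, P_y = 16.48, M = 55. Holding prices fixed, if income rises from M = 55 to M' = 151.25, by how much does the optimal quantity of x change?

Δx* = 3.5879

Numerically y/x = 0.899652, so x* = 55/(12 + 16.48·0.899652) = 2.0502.
At M' = 151.25: x* = 5.6381. Change: 5.6381 − 2.0502 = 3.5879.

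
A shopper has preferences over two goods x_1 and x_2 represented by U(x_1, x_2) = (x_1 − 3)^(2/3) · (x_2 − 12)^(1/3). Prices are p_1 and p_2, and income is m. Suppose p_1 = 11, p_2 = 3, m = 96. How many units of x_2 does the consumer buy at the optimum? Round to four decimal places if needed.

MRS = 2·(x_2−12)/(x_1−3). Tangency with p_1/p_2 gives x_2−12 = (1/2)·(p_1/p_2)·(x_1−3).
After buying the subsistence bundle (3, 12), a share 2/3 of the remaining income goes to x_1: x_1* = 3 + 2/3·(m − 3p_1 − 12p_2)/p_1.
Discretionary income = 96 − 3·11 − 12·3 = 27; x_2* = 12 + 1/3·27/3 = 15.

x_2* = 15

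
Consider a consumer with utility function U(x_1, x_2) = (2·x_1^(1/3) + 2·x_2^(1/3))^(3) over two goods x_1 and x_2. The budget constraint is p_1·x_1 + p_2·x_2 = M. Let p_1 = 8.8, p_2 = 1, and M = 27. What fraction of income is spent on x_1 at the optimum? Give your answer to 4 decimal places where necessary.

From the CES first-order condition, (x_2/x_1)^(2/3) = p_1/p_2.
Solve for the ratio: x_2/x_1 = [p_1/p_2]^(1.5).
With the ratio pinned down, the budget gives x_1* = M/(p_1 + p_2·(x_2/x_1)) and x_2* = (x_2/x_1)·x_1*.
Numerically x_2/x_1 = 26.105019, so x_1* = 27/(8.8 + 1·26.105019) = 0.7735 and x_2* = 26.105019·0.7735 = 20.193.
Expenditure on x_1: 8.8·0.7735 = 6.807; share = 0.2521.

share on x_1 = 0.2521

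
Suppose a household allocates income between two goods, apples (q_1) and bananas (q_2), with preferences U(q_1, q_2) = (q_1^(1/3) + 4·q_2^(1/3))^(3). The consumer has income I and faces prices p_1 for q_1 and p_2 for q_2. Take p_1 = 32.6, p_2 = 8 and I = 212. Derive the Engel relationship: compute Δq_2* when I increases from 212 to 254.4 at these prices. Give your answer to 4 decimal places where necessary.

From the CES first-order condition, (1/4)·(q_2/q_1)^(2/3) = p_1/p_2.
Solve for the ratio: q_2/q_1 = [4·p_1/p_2]^(1.5).
Substitute q_2 = (q_2/q_1)·q_1 into the budget: q_1* = I/(p_1 + p_2·(q_2/q_1)).
Numerically q_2/q_1 = 65.808411, so q_1* = 212/(32.6 + 8·65.808411) = 0.3792 and q_2* = 65.808411·0.3792 = 24.9547.
At I' = 254.4: q_2* = 29.9457. Change: 29.9457 − 24.9547 = 4.9909.

Δq_2* = 4.9909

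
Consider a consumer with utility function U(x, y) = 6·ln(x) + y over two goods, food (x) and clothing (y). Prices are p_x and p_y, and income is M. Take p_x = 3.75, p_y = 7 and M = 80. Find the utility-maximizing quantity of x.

MU_x = 6/x, MU_y = 1. Tangency: 6/x = p_x/p_y.
So x*(p_x,p_y) = 6·p_y/p_x, independent of income; and y* = (M − 6·p_y)/p_y.
At the given prices: x* = 6·7/3.75 = 11.2.

x* = 11.2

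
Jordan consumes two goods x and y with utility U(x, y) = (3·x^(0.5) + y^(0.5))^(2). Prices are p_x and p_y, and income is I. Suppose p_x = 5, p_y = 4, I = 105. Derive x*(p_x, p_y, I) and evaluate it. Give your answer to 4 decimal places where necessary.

MRS = MU_x/MU_y = 3·(y/x)^(0.5). Set equal to p_x/p_y.
Solve for the ratio: y/x = [(1/3)·p_x/p_y]^(2).
With the ratio pinned down, the budget gives x* = I/(p_x + p_y·(y/x)) and y* = (y/x)·x*.
Numerically y/x = 0.173611, so x* = 105/(5 + 4·0.173611) = 18.439.

x* = 18.439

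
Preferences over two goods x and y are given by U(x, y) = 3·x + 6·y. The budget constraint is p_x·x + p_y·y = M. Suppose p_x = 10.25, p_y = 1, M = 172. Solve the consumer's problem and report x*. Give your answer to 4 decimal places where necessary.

Perfect substitutes: compare marginal utility per dollar. 3/p_x vs 6/p_y → 0.2927 vs 6.
y gives more utility per dollar, so spend all income on y: y* = M/p_y, x* = 0.
Numerically: x* = 0, y* = 172.

x* = 0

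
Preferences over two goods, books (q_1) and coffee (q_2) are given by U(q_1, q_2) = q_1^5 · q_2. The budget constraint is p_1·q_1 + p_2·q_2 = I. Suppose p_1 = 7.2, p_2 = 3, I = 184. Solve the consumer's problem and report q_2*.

q_2* = 10.2222

Tangency: MRS = 5·q_2/q_1 = p_1/p_2.
So 5·p_2·q_2 = p_1·q_1; combined with the budget, a share 5/6 of income goes to q_1.
Demand: q_1*(p_1,p_2,I) = 5/6·I/p_1 and q_2* = 1/6·I/p_2.
At p_1=7.2, p_2=3, I=184: q_2* = 1/6·184/3 = 10.2222.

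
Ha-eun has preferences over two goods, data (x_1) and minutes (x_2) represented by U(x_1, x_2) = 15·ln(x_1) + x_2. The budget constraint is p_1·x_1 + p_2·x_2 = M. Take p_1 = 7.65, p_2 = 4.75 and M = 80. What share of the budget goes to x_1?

share on x_1 = 0.8906

MU_x_1 = 15/x_1, MU_x_2 = 1. Tangency: 15/x_1 = p_1/p_2.
So x_1*(p_1,p_2) = 15·p_2/p_1, independent of income; and x_2* = (M − 15·p_2)/p_2.
At the given prices: x_1* = 15·4.75/7.65 = 9.3137, and x_2* = 1.8421.
Expenditure on x_1: 7.65·9.3137 = 71.25; share = 0.8906.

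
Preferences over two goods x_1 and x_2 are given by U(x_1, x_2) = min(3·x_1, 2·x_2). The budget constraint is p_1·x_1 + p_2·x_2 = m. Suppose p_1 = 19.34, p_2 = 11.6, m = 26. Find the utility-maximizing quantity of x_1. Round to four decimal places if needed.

x_1* = 0.7077

Leontief preferences: the optimum is at the kink where x_1/2 = x_2/3, i.e. x_2 = (3/2)·x_1.
Budget: p_1·x_1 + p_2·(3/2)·x_1 = m, so (2·p_1 + 3·p_2)·x_1 = 2·m.
Demand: x_1*(p_1,p_2,m) = 2·m/(2·p_1 + 3·p_2), x_2* = 3·m/(2·p_1 + 3·p_2).
Here 2·19.34 + 3·11.6 = 73.48, giving x_1* = 0.7077.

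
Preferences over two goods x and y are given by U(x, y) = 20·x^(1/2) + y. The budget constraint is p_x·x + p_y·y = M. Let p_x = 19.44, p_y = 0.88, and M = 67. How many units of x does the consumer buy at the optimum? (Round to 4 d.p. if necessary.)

Set MRS = p_x/p_y: 10·x^(−1/2) = p_x/p_y.
Solve: √x = 10·p_y/p_x, so x*(p_x,p_y) = (10·p_y/p_x)², and y* = (M − p_x·x*)/p_y.
Plugging in: x* = (10·0.88/19.44)² = 0.2049.

x* = 0.2049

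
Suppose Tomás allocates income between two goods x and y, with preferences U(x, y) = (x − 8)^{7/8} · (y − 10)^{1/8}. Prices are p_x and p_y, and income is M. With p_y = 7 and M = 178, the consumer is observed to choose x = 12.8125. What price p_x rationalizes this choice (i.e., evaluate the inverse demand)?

p_x = 8

This is Cobb-Douglas in (x−8, y−10): tangency gives 0.875·p_y·(y−10) = 0.125·p_x·(x−8).
Substituting into the budget: x* = 8 + 0.875·(M − 8·p_x − 10·p_y)/p_x, and y* = 10 + 0.125·(…)/p_y.
Set x* = 12.8125 in the demand function and solve for p_x: p_x = 8.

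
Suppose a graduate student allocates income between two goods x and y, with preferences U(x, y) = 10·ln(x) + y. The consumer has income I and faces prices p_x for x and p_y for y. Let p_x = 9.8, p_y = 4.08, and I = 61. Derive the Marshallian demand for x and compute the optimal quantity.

MU_x = 10/x, MU_y = 1. Tangency: 10/x = p_x/p_y.
So x*(p_x,p_y) = 10·p_y/p_x, independent of income; and y* = (I − 10·p_y)/p_y.
At the given prices: x* = 10·4.08/9.8 = 4.1633.

x* = 4.1633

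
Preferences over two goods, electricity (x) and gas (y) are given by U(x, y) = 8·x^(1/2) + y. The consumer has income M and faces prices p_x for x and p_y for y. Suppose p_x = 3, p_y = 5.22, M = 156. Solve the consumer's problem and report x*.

Utility is quasi-linear in y; the FOC for x is 4/√x = p_x/p_y.
Thus x* = (4·p_y/p_x)² — independent of M — with the rest of income spent on y.
Plugging in: x* = (4·5.22/3)² = 48.4416.

x* = 48.4416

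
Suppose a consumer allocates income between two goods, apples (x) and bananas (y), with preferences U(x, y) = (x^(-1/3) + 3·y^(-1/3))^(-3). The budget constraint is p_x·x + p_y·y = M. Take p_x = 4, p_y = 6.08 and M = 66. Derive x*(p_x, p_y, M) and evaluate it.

MRS = MU_x/MU_y = (1/3)·(y/x)^(4/3). Set equal to p_x/p_y.
Hence y/x = (3·p_x/p_y)^(1/(4/3)), i.e. raised to the 0.75 power.
Substitute y = (y/x)·x into the budget: x* = M/(p_x + p_y·(y/x)).
Numerically y/x = 1.665169, so x* = 66/(4 + 6.08·1.665169) = 4.6728.

x* = 4.6728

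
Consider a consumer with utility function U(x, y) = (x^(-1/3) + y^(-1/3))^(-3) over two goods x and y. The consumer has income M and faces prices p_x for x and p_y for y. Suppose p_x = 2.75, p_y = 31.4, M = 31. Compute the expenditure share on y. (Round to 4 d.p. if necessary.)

share on y = 0.6477

From the CES first-order condition, (y/x)^(4/3) = p_x/p_y.
Solve for the ratio: y/x = [p_x/p_y]^(0.75).
With the ratio pinned down, the budget gives x* = M/(p_x + p_y·(y/x)) and y* = (y/x)·x*.
Numerically y/x = 0.160991, so x* = 31/(2.75 + 31.4·0.160991) = 3.9717 and y* = 0.160991·3.9717 = 0.6394.
Expenditure on y: 31.4·0.6394 = 20.0777; share = 0.6477.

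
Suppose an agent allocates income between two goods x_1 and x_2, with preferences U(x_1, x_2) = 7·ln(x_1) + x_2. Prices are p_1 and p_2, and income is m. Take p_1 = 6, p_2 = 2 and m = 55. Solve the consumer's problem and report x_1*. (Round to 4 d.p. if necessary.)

x_1* = 2.3333

MU_x_1 = 7/x_1, MU_x_2 = 1. Tangency: 7/x_1 = p_1/p_2.
So x_1*(p_1,p_2) = 7·p_2/p_1, independent of income; and x_2* = (m − 7·p_2)/p_2.
At the given prices: x_1* = 7·2/6 = 2.3333.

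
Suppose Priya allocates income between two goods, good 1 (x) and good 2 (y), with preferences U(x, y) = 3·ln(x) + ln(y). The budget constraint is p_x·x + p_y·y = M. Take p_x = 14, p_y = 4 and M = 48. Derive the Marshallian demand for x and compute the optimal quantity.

The MRS is 3·y/x. Set MRS = p_x/p_y.
Rearranging, p_y·y = (1/3)·p_x·x. Substituting into the budget gives p_x·x·(1 + (1/3)) = M.
Demand: x*(p_x,p_y,M) = 0.75·M/p_x and y* = 0.25·M/p_y.
At p_x=14, p_y=4, M=48: x* = 0.75·48/14 = 2.5714.

x* = 2.5714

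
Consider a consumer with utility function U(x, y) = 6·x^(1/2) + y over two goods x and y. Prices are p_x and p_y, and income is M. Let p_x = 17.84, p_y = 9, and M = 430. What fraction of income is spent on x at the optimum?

share on x = 0.095

MU_x = 3/√x, MU_y = 1. Tangency: 3/√x = p_x/p_y.
Thus x* = (3·p_y/p_x)² — independent of M — with the rest of income spent on y.
Plugging in: x* = (3·9/17.84)² = 2.2905, y* = 43.2374.
Expenditure on x: 17.84·2.2905 = 40.8632; share = 0.095.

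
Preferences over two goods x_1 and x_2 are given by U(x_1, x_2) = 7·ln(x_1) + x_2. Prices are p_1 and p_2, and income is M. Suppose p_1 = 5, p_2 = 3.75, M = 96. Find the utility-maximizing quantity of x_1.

MU_x_1 = 7/x_1, MU_x_2 = 1. Tangency: 7/x_1 = p_1/p_2.
So x_1*(p_1,p_2) = 7·p_2/p_1, independent of income; and x_2* = (M − 7·p_2)/p_2.
At the given prices: x_1* = 7·3.75/5 = 5.25.

x_1* = 5.25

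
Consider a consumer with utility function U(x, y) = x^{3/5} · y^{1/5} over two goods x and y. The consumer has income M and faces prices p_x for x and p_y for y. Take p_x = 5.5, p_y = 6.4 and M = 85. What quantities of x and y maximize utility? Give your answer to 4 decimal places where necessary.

MU_x/MU_y = (0.6·y)/(0.2·x); tangency sets this equal to p_x/p_y.
So 0.6·p_y·y = 0.2·p_x·x; combined with the budget, a share 0.75 of income goes to x.
Demand: x*(p_x,p_y,M) = 0.75·M/p_x and y* = 0.25·M/p_y.
At p_x=5.5, p_y=6.4, M=85: x* = 0.75·85/5.5 = 11.5909, y* = 3.3203.

x* = 11.5909, y* = 3.3203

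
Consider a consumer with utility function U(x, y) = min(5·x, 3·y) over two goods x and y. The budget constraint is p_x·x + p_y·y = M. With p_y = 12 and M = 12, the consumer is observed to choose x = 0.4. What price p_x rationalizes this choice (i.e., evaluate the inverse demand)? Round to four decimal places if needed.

p_x = 10

Leontief preferences: the optimum is at the kink where x/3 = y/5, i.e. y = (5/3)·x.
Budget: p_x·x + p_y·(5/3)·x = M, so (3·p_x + 5·p_y)·x = 3·M.
Demand: x*(p_x,p_y,M) = 3·M/(3·p_x + 5·p_y), y* = 5·M/(3·p_x + 5·p_y).
Set x* = 0.4 in the demand function and solve for p_x: p_x = 10.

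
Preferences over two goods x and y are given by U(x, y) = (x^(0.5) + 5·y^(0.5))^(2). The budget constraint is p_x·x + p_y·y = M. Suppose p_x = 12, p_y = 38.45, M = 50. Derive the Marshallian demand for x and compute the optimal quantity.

MU_x ∝ x^(-0.5), MU_y ∝ 5·y^(-0.5), so MRS = (1/5)·(y/x)^(0.5) = p_x/p_y.
Hence y/x = (5·p_x/p_y)^(1/(0.5)), i.e. raised to the 2 power.
Substitute y = (y/x)·x into the budget: x* = M/(p_x + p_y·(y/x)).
Numerically y/x = 2.435061, so x* = 50/(12 + 38.45·2.435061) = 0.4734.

x* = 0.4734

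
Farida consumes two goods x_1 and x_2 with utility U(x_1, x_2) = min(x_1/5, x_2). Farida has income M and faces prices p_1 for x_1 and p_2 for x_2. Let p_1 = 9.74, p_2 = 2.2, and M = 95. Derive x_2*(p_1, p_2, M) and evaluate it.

x_2* = 1.8664

With perfect complements, no substitution: consume in ratio x_1:x_2 = 5:1.
Budget: p_1·x_1 + p_2·(1/5)·x_1 = M, so (5·p_1 + p_2)·x_1 = 5·M.
Demand: x_1*(p_1,p_2,M) = 5·M/(5·p_1 + p_2), x_2* = M/(5·p_1 + p_2).
Here 5·9.74 + 2.2 = 50.9, giving x_2* = 1.8664.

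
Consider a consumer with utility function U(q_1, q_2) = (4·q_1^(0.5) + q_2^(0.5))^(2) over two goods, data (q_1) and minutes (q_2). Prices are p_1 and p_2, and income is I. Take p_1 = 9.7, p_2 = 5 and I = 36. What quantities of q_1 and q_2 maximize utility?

From the CES first-order condition, 4·(q_2/q_1)^(0.5) = p_1/p_2.
Hence q_2/q_1 = ((1/4)·p_1/p_2)^(1/(0.5)), i.e. raised to the 2 power.
With the ratio pinned down, the budget gives q_1* = I/(p_1 + p_2·(q_2/q_1)) and q_2* = (q_2/q_1)·q_1*.
Numerically q_2/q_1 = 0.235225, so q_1* = 36/(9.7 + 5·0.235225) = 3.31 and q_2* = 0.235225·3.31 = 0.7786.

q_1* = 3.31, q_2* = 0.7786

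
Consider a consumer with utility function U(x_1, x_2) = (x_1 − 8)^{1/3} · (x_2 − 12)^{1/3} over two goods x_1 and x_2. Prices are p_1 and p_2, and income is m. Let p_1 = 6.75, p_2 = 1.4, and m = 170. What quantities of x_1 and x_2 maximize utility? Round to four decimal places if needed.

Let x_1' = x_1−8, x_2' = x_2−12. MRS = x_2'/x_1' = p_1/p_2.
After buying the subsistence bundle (8, 12), a share 0.5 of the remaining income goes to x_1: x_1* = 8 + 0.5·(m − 8p_1 − 12p_2)/p_1.
Discretionary income = 170 − 8·6.75 − 12·1.4 = 99.2; x_1* = 8 + 0.5·99.2/6.75 = 15.3481; x_2* = 12 + 0.5·99.2/1.4 = 47.4286.

x_1* = 15.3481, x_2* = 47.4286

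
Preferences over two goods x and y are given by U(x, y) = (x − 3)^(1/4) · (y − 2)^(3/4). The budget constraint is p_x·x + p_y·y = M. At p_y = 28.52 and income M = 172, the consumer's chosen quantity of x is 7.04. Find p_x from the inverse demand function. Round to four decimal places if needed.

Let x' = x−3, y' = y−2. MRS = (1/3)·y'/x' = p_x/p_y.
Substituting into the budget: x* = 3 + 0.25·(M − 3·p_x − 2·p_y)/p_x, and y* = 2 + 0.75·(…)/p_y.
Set x* = 7.04 in the demand function and solve for p_x: p_x = 6.

p_x = 6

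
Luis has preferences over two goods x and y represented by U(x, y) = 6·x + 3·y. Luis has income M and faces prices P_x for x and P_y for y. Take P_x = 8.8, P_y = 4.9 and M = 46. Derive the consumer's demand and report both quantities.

x* = 5.2273, y* = 0

Linear utility — the consumer picks whichever good has higher MU/price: 6/8.8 = 0.6818 vs 3/4.9 = 0.6122.
x gives more utility per dollar, so spend all income on x: x* = M/P_x, y* = 0.
Numerically: x* = 5.2273, y* = 0.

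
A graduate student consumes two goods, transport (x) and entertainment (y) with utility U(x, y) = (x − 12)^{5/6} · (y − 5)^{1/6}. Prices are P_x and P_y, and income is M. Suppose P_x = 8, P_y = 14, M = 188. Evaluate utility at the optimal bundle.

Let x' = x−12, y' = y−5. MRS = 5·y'/x' = P_x/P_y.
After buying the subsistence bundle (12, 5), a share 5/6 of the remaining income goes to x: x* = 12 + 5/6·(M − 12P_x − 5P_y)/P_x.
Discretionary income = 188 − 12·8 − 5·14 = 22; x* = 12 + 5/6·22/8 = 14.2917; y* = 5 + 1/6·22/14 = 5.2619.
Utility at the optimum: U(14.2917, 5.2619) = 1.5964.

V = 1.5964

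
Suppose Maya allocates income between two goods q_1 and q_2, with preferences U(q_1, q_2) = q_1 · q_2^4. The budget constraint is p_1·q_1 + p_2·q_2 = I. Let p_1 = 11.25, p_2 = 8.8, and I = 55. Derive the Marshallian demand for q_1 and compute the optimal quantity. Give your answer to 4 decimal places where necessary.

q_1* = 0.9778

The MRS is (1/4)·q_2/q_1. Set MRS = p_1/p_2.
So p_2·q_2 = 4·p_1·q_1; combined with the budget, a share 0.2 of income goes to q_1.
Demand: q_1*(p_1,p_2,I) = 0.2·I/p_1 and q_2* = 0.8·I/p_2.
At p_1=11.25, p_2=8.8, I=55: q_1* = 0.2·55/11.25 = 0.9778.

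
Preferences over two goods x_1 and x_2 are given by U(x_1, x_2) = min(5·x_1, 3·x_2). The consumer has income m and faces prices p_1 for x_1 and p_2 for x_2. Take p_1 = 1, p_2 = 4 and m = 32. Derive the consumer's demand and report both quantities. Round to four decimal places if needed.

x_1* = 4.1739, x_2* = 6.9565

With perfect complements, no substitution: consume in ratio x_1:x_2 = 3:5.
Budget: p_1·x_1 + p_2·(5/3)·x_1 = m, so (3·p_1 + 5·p_2)·x_1 = 3·m.
Demand: x_1*(p_1,p_2,m) = 3·m/(3·p_1 + 5·p_2), x_2* = 5·m/(3·p_1 + 5·p_2).
Here 3·1 + 5·4 = 23, giving x_1* = 4.1739 and x_2* = 6.9565.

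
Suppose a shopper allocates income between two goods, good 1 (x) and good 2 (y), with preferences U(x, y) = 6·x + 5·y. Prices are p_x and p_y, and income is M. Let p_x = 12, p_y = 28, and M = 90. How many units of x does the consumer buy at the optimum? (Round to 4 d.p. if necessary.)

Linear utility — the consumer picks whichever good has higher MU/price: 6/12 = 0.5 vs 5/28 = 0.1786.
x gives more utility per dollar, so spend all income on x: x* = M/p_x, y* = 0.
Numerically: x* = 7.5, y* = 0.

x* = 7.5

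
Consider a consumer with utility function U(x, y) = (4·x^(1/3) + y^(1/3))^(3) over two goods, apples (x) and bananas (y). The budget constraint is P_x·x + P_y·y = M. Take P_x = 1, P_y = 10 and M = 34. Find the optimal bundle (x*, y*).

x* = 32.7071, y* = 0.1293

MU_x ∝ 4·x^(-2/3), MU_y ∝ y^(-2/3), so MRS = 4·(y/x)^(2/3) = P_x/P_y.
Hence y/x = ((1/4)·P_x/P_y)^(1/(2/3)), i.e. raised to the 1.5 power.
With the ratio pinned down, the budget gives x* = M/(P_x + P_y·(y/x)) and y* = (y/x)·x*.
Numerically y/x = 0.003953, so x* = 34/(1 + 10·0.003953) = 32.7071 and y* = 0.003953·32.7071 = 0.1293.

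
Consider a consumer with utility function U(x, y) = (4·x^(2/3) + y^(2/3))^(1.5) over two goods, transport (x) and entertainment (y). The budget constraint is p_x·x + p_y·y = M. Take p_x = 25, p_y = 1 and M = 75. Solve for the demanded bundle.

MRS = MU_x/MU_y = 4·(y/x)^(1/3). Set equal to p_x/p_y.
Solve for the ratio: y/x = [(1/4)·p_x/p_y]^(3).
With the ratio pinned down, the budget gives x* = M/(p_x + p_y·(y/x)) and y* = (y/x)·x*.
Numerically y/x = 244.140625, so x* = 75/(25 + 1·244.140625) = 0.2787 and y* = 244.140625·0.2787 = 68.0334.

x* = 0.2787, y* = 68.0334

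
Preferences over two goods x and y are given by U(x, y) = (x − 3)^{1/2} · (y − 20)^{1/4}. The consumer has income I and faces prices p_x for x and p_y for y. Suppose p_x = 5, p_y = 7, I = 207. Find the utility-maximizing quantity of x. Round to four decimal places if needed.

x* = 9.9333

MRS = 2·(y−20)/(x−3). Tangency with p_x/p_y gives y−20 = (1/2)·(p_x/p_y)·(x−3).
Substituting into the budget: x* = 3 + 2/3·(I − 3·p_x − 20·p_y)/p_x, and y* = 20 + 1/3·(…)/p_y.
Discretionary income = 207 − 3·5 − 20·7 = 52; x* = 3 + 2/3·52/5 = 9.9333.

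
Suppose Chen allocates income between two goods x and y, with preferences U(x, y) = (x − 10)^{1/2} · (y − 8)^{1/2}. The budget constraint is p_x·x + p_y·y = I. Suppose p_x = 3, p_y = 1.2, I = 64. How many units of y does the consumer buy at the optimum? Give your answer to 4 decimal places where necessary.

This is Cobb-Douglas in (x−10, y−8): tangency gives 0.5·p_y·(y−8) = 0.5·p_x·(x−10).
After buying the subsistence bundle (10, 8), a share 0.5 of the remaining income goes to x: x* = 10 + 0.5·(I − 10p_x − 8p_y)/p_x.
Discretionary income = 64 − 10·3 − 8·1.2 = 24.4; y* = 8 + 0.5·24.4/1.2 = 18.1667.

y* = 18.1667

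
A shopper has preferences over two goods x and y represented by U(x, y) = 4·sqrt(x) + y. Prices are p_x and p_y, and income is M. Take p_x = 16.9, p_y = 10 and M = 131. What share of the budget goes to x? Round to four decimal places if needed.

share on x = 0.1807

Set MRS = p_x/p_y: 2·x^(−1/2) = p_x/p_y.
Thus x* = (2·p_y/p_x)² — independent of M — with the rest of income spent on y.
Plugging in: x* = (2·10/16.9)² = 1.4005, y* = 10.7331.
Expenditure on x: 16.9·1.4005 = 23.6686; share = 0.1807.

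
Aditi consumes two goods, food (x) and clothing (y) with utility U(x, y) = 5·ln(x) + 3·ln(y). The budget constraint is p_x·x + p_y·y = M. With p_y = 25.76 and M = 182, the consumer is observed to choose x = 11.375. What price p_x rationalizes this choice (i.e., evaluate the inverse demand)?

p_x = 10

Tangency: MRS = (5/3)·y/x = p_x/p_y.
Rearranging, p_y·y = (3/5)·p_x·x. Substituting into the budget gives p_x·x·(1 + (3/5)) = M.
Demand: x*(p_x,p_y,M) = 0.625·M/p_x and y* = 0.375·M/p_y.
Set x* = 11.375 in the demand function and solve for p_x: p_x = 10.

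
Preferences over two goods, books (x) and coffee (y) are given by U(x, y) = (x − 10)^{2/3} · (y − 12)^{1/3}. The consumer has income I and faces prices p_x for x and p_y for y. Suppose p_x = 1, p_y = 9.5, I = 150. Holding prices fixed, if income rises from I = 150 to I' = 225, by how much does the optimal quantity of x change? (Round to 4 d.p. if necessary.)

Let x' = x−10, y' = y−12. MRS = 2·y'/x' = p_x/p_y.
Substituting into the budget: x* = 10 + 2/3·(I − 10·p_x − 12·p_y)/p_x, and y* = 12 + 1/3·(…)/p_y.
Discretionary income = 150 − 10·1 − 12·9.5 = 26; x* = 10 + 2/3·26/1 = 27.3333.
At I' = 225: x* = 77.3333. Change: 77.3333 − 27.3333 = 50.

Δx* = 50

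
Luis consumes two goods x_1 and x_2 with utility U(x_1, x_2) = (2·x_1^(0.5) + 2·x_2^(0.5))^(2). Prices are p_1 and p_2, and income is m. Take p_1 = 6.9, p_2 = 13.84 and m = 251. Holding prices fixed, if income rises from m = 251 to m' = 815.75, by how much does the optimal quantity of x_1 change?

MU_x_1 ∝ 2·x_1^(-0.5), MU_x_2 ∝ 2·x_2^(-0.5), so MRS = (x_2/x_1)^(0.5) = p_1/p_2.
Solve for the ratio: x_2/x_1 = [p_1/p_2]^(2).
With the ratio pinned down, the budget gives x_1* = m/(p_1 + p_2·(x_2/x_1)) and x_2* = (x_2/x_1)·x_1*.
Numerically x_2/x_1 = 0.248557, so x_1* = 251/(6.9 + 13.84·0.248557) = 24.2746.
At m' = 815.75: x_1* = 78.8924. Change: 78.8924 − 24.2746 = 54.6178.

Δx_1* = 54.6178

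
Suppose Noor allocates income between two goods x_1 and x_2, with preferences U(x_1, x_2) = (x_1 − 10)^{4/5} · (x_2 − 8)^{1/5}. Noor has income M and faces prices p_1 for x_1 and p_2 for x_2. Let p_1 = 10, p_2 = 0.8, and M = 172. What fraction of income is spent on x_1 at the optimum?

MRS = 4·(x_2−8)/(x_1−10). Tangency with p_1/p_2 gives x_2−8 = (1/4)·(p_1/p_2)·(x_1−10).
Substituting into the budget: x_1* = 10 + 0.8·(M − 10·p_1 − 8·p_2)/p_1, and x_2* = 8 + 0.2·(…)/p_2.
Discretionary income = 172 − 10·10 − 8·0.8 = 65.6; x_1* = 10 + 0.8·65.6/10 = 15.248; x_2* = 8 + 0.2·65.6/0.8 = 24.4.
Expenditure on x_1: 10·15.248 = 152.48; share = 0.8865.

share on x_1 = 0.8865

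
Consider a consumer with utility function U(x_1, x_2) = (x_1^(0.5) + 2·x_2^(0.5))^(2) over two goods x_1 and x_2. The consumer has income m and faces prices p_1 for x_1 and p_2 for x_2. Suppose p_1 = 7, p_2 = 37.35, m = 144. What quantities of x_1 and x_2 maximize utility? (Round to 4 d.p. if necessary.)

x_1* = 11.7574, x_2* = 1.6519

From the CES first-order condition, (1/2)·(x_2/x_1)^(0.5) = p_1/p_2.
Solve for the ratio: x_2/x_1 = [2·p_1/p_2]^(2).
Substitute x_2 = (x_2/x_1)·x_1 into the budget: x_1* = m/(p_1 + p_2·(x_2/x_1)).
Numerically x_2/x_1 = 0.1405, so x_1* = 144/(7 + 37.35·0.1405) = 11.7574 and x_2* = 0.1405·11.7574 = 1.6519.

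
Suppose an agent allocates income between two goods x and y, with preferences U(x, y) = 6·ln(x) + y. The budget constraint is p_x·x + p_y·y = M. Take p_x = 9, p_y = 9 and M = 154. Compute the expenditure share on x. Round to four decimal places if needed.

share on x = 0.3506

Set MRS = p_x/p_y: (6/x)/1 = p_x/p_y.
So x*(p_x,p_y) = 6·p_y/p_x, independent of income; and y* = (M − 6·p_y)/p_y.
At the given prices: x* = 6·9/9 = 6, and y* = 11.1111.
Expenditure on x: 9·6 = 54; share = 0.3506.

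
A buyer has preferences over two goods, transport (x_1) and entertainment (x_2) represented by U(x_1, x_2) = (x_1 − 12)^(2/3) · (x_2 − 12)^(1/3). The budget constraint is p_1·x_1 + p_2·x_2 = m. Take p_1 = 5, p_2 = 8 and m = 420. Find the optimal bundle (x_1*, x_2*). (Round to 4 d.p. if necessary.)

This is Cobb-Douglas in (x_1−12, x_2−12): tangency gives 2/3·p_2·(x_2−12) = 1/3·p_1·(x_1−12).
Substituting into the budget: x_1* = 12 + 2/3·(m − 12·p_1 − 12·p_2)/p_1, and x_2* = 12 + 1/3·(…)/p_2.
Discretionary income = 420 − 12·5 − 12·8 = 264; x_1* = 12 + 2/3·264/5 = 47.2; x_2* = 12 + 1/3·264/8 = 23.

x_1* = 47.2, x_2* = 23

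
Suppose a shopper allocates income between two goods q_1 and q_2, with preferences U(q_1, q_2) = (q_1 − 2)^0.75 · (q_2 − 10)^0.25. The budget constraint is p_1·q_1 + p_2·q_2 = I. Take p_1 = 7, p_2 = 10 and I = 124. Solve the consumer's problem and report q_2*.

This is Cobb-Douglas in (q_1−2, q_2−10): tangency gives 0.75·p_2·(q_2−10) = 0.25·p_1·(q_1−2).
After buying the subsistence bundle (2, 10), a share 0.75 of the remaining income goes to q_1: q_1* = 2 + 0.75·(I − 2p_1 − 10p_2)/p_1.
Discretionary income = 124 − 2·7 − 10·10 = 10; q_2* = 10 + 0.25·10/10 = 10.25.

q_2* = 10.25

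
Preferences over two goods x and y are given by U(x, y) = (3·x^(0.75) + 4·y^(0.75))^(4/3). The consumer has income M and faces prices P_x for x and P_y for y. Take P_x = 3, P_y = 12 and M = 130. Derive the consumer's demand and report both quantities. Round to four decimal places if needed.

Substitute y = (y/x)·x into the budget: x* = M/(P_x + P_y·(y/x)).
Numerically y/x = 0.012346, so x* = 130/(3 + 12·0.012346) = 41.2941 and y* = 0.012346·41.2941 = 0.5098.

x* = 41.2941, y* = 0.5098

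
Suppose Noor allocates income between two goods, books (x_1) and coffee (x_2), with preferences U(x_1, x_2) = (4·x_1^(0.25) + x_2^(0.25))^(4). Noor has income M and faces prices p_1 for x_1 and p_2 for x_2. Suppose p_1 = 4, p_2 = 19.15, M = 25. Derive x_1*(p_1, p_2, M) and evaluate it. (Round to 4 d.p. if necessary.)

x_1* = 5.7159

MRS = MU_x_1/MU_x_2 = 4·(x_2/x_1)^(0.75). Set equal to p_1/p_2.
Hence x_2/x_1 = ((1/4)·p_1/p_2)^(1/(0.75)), i.e. raised to the 4/3 power.
With the ratio pinned down, the budget gives x_1* = M/(p_1 + p_2·(x_2/x_1)) and x_2* = (x_2/x_1)·x_1*.
Numerically x_2/x_1 = 0.019518, so x_1* = 25/(4 + 19.15·0.019518) = 5.7159.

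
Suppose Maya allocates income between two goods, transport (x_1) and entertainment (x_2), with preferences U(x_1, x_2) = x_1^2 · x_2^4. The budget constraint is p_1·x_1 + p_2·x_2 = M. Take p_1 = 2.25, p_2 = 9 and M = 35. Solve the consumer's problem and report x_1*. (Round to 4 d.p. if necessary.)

x_1* = 5.1852

At p_1=2.25, p_2=9, M=35: x_1* = 1/3·35/2.25 = 5.1852.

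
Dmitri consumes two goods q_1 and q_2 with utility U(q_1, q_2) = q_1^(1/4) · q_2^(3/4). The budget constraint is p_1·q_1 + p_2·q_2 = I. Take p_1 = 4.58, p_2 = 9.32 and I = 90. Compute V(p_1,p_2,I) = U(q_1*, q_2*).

V = 6.5727

MU_q_1/MU_q_2 = (0.25·q_2)/(0.75·q_1); tangency sets this equal to p_1/p_2.
So 0.25·p_2·q_2 = 0.75·p_1·q_1; combined with the budget, a share 0.25 of income goes to q_1.
Demand: q_1*(p_1,p_2,I) = 0.25·I/p_1 and q_2* = 0.75·I/p_2.
At p_1=4.58, p_2=9.32, I=90: q_1* = 0.25·90/4.58 = 4.9127, q_2* = 7.2425.
Utility at the optimum: U(4.9127, 7.2425) = 6.5727.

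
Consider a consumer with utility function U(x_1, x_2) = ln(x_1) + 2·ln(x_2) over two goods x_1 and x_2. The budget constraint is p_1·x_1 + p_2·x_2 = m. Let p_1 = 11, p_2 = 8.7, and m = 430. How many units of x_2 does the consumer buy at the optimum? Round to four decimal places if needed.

MU_x_1/MU_x_2 = (x_2)/(2·x_1); tangency sets this equal to p_1/p_2.
Rearranging, p_2·x_2 = 2·p_1·x_1. Substituting into the budget gives p_1·x_1·(1 + 2) = m.
Demand: x_1*(p_1,p_2,m) = 1/3·m/p_1 and x_2* = 2/3·m/p_2.
At p_1=11, p_2=8.7, m=430: x_2* = 2/3·430/8.7 = 32.9502.

x_2* = 32.9502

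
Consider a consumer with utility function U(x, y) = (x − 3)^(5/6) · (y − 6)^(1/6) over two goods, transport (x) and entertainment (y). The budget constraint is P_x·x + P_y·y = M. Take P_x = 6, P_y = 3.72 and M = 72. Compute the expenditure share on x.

share on x = 0.6167

Discretionary income = 72 − 3·6 − 6·3.72 = 31.68; x* = 3 + 5/6·31.68/6 = 7.4; y* = 6 + 1/6·31.68/3.72 = 7.4194.
Expenditure on x: 6·7.4 = 44.4; share = 0.6167.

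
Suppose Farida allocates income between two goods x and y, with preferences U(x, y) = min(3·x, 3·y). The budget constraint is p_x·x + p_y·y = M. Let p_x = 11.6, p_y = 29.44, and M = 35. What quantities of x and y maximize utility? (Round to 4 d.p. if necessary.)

Leontief preferences: the optimum is at the kink where x/3 = y/3, i.e. y = x.
Budget: p_x·x + p_y·x = M, so (3·p_x + 3·p_y)·x = 3·M.
Demand: x*(p_x,p_y,M) = 3·M/(3·p_x + 3·p_y), y* = 3·M/(3·p_x + 3·p_y).
Here 3·11.6 + 3·29.44 = 123.12, giving x* = 0.8528 and y* = 0.8528.

x* = 0.8528, y* = 0.8528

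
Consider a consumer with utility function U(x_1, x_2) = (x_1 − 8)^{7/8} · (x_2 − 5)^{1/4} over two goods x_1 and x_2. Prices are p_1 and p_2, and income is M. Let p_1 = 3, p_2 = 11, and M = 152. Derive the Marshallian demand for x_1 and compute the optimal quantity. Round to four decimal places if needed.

MRS = (7/2)·(x_2−5)/(x_1−8). Tangency with p_1/p_2 gives x_2−5 = (2/7)·(p_1/p_2)·(x_1−8).
After buying the subsistence bundle (8, 5), a share 7/9 of the remaining income goes to x_1: x_1* = 8 + 7/9·(M − 8p_1 − 5p_2)/p_1.
Discretionary income = 152 − 8·3 − 5·11 = 73; x_1* = 8 + 7/9·73/3 = 26.9259.

x_1* = 26.9259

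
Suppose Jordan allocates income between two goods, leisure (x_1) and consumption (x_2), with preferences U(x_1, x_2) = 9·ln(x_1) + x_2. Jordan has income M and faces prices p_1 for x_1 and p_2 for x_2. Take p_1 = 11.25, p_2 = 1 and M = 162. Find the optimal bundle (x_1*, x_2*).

x_1* = 0.8, x_2* = 153

MU_x_1 = 9/x_1, MU_x_2 = 1. Tangency: 9/x_1 = p_1/p_2.
So x_1*(p_1,p_2) = 9·p_2/p_1, independent of income; and x_2* = (M − 9·p_2)/p_2.
At the given prices: x_1* = 9·1/11.25 = 0.8, and x_2* = 153.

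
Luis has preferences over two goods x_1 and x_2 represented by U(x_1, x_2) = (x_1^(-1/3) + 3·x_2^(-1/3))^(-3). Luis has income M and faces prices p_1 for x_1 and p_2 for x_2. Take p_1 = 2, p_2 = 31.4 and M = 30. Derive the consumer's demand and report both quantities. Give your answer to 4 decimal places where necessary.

x_1* = 2.7088, x_2* = 0.7829

MRS = MU_x_1/MU_x_2 = (1/3)·(x_2/x_1)^(4/3). Set equal to p_1/p_2.
Solve for the ratio: x_2/x_1 = [3·p_1/p_2]^(0.75).
Substitute x_2 = (x_2/x_1)·x_1 into the budget: x_1* = M/(p_1 + p_2·(x_2/x_1)).
Numerically x_2/x_1 = 0.289012, so x_1* = 30/(2 + 31.4·0.289012) = 2.7088 and x_2* = 0.289012·2.7088 = 0.7829.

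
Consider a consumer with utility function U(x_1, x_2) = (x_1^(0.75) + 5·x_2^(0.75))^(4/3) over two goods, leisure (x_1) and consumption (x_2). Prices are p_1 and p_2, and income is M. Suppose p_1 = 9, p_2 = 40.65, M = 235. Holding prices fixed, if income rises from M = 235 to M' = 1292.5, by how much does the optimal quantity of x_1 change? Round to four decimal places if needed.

Δx_1* = 15.0969

Numerically x_2/x_1 = 1.501785, so x_1* = 235/(9 + 40.65·1.501785) = 3.3549.
At M' = 1292.5: x_1* = 18.4517. Change: 18.4517 − 3.3549 = 15.0969.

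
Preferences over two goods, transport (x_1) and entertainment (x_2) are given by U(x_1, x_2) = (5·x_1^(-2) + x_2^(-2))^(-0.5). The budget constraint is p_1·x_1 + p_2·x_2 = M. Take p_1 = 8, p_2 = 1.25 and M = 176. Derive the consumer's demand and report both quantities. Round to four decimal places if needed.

x_1* = 18.809, x_2* = 20.4222

MRS = MU_x_1/MU_x_2 = 5·(x_2/x_1)^(3). Set equal to p_1/p_2.
Solve for the ratio: x_2/x_1 = [(1/5)·p_1/p_2]^(1/3).
Substitute x_2 = (x_2/x_1)·x_1 into the budget: x_1* = M/(p_1 + p_2·(x_2/x_1)).
Numerically x_2/x_1 = 1.085767, so x_1* = 176/(8 + 1.25·1.085767) = 18.809 and x_2* = 1.085767·18.809 = 20.4222.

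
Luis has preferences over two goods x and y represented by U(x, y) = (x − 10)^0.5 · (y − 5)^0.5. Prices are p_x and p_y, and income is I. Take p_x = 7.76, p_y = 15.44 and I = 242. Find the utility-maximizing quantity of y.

y* = 7.8238

MRS = (y−5)/(x−10). Tangency with p_x/p_y gives y−5 = (p_x/p_y)·(x−10).
After buying the subsistence bundle (10, 5), a share 0.5 of the remaining income goes to x: x* = 10 + 0.5·(I − 10p_x − 5p_y)/p_x.
Discretionary income = 242 − 10·7.76 − 5·15.44 = 87.2; y* = 5 + 0.5·87.2/15.44 = 7.8238.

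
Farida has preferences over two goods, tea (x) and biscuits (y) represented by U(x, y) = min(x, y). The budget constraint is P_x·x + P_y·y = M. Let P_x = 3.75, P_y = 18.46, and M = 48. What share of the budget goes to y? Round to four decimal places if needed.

With perfect complements, no substitution: consume in ratio x:y = 1:1.
Budget: P_x·x + P_y·x = M, so (P_x + P_y)·x = M.
Demand: x*(P_x,P_y,M) = M/(P_x + P_y), y* = M/(P_x + P_y).
Here 3.75 + 18.46 = 22.21, giving x* = 2.1612 and y* = 2.1612.
Expenditure on y: 18.46·2.1612 = 39.8955; share = 0.8312.

share on y = 0.8312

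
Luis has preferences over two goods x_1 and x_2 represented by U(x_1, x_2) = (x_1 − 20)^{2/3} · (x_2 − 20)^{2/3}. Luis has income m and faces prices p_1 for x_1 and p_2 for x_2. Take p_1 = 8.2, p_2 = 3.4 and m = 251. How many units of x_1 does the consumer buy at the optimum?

This is Cobb-Douglas in (x_1−20, x_2−20): tangency gives 2/3·p_2·(x_2−20) = 2/3·p_1·(x_1−20).
Substituting into the budget: x_1* = 20 + 0.5·(m − 20·p_1 − 20·p_2)/p_1, and x_2* = 20 + 0.5·(…)/p_2.
Discretionary income = 251 − 20·8.2 − 20·3.4 = 19; x_1* = 20 + 0.5·19/8.2 = 21.1585.

x_1* = 21.1585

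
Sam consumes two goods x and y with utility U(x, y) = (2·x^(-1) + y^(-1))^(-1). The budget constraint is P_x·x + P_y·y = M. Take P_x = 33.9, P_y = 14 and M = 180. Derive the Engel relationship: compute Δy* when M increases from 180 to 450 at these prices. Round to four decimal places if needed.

MRS = MU_x/MU_y = 2·(y/x)^(2). Set equal to P_x/P_y.
Hence y/x = ((1/2)·P_x/P_y)^(1/(2)), i.e. raised to the 0.5 power.
Substitute y = (y/x)·x into the budget: x* = M/(P_x + P_y·(y/x)).
Numerically y/x = 1.100325, so x* = 180/(33.9 + 14·1.100325) = 3.6508 and y* = 1.100325·3.6508 = 4.017.
At M' = 450: y* = 10.0426. Change: 10.0426 − 4.017 = 6.0256.

Δy* = 6.0256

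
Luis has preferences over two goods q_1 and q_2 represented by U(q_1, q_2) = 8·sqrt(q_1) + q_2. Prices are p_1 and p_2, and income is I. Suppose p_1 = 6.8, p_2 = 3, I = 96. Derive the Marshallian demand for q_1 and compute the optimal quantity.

Utility is quasi-linear in q_2; the FOC for q_1 is 4/√q_1 = p_1/p_2.
Thus q_1* = (4·p_2/p_1)² — independent of I — with the rest of income spent on q_2.
Plugging in: q_1* = (4·3/6.8)² = 3.1142.

q_1* = 3.1142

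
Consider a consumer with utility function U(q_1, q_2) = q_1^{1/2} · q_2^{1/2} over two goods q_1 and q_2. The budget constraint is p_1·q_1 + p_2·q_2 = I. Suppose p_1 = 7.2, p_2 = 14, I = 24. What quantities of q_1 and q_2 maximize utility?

q_1* = 1.6667, q_2* = 0.8571

Tangency: MRS = q_2/q_1 = p_1/p_2.
Rearranging, p_2·q_2 = p_1·q_1. Substituting into the budget gives p_1·q_1·(1 + 1) = I.
Demand: q_1*(p_1,p_2,I) = 0.5·I/p_1 and q_2* = 0.5·I/p_2.
At p_1=7.2, p_2=14, I=24: q_1* = 0.5·24/7.2 = 1.6667, q_2* = 0.8571.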